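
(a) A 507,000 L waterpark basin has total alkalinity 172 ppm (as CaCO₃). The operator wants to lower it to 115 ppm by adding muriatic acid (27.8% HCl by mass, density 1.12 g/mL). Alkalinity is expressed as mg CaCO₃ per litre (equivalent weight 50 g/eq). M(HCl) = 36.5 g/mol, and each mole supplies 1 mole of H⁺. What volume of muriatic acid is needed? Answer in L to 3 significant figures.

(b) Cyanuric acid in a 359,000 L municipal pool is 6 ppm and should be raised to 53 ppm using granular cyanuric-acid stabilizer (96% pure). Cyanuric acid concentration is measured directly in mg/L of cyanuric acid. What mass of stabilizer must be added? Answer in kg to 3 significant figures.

(a) Alkalinity to neutralize: (172 − 115) = 57 mg/L as CaCO₃ × 507,000 L = 28,900 g as CaCO₃.
(a) Equivalents of H⁺ required: 28,900 ÷ 50 g/eq = 578 eq = 578 mol HCl.
(a) Mass of HCl: 578 × 36.5 = 21,100 g.
(a) Mass of 27.8% solution: 21,100 / 0.278 = 75,890 g.
(a) Volume: 75,890 g ÷ 1.12 g/mL = 67,760 mL.

(b) CYA to add: (53 − 6) = 47 mg/L × 359,000 L = 16,870 g cyanuric acid.
(b) At 96% purity: 16,870 / 0.96 = 17,580 g product.

(a) 67.8 L; (b) 17.6 kg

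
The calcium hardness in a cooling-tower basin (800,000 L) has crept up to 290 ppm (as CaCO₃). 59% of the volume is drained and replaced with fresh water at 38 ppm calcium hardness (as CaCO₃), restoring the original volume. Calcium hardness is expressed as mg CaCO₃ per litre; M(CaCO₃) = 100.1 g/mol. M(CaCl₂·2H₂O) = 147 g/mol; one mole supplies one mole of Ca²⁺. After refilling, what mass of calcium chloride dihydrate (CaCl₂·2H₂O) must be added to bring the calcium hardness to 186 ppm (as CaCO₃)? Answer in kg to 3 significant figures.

52.5 kg

After draining 59% and refilling: 290 × 0.41 + 38 × 0.59 = 141.32 ppm.
Deficit to target: 186 − 141.32 = 44.68 mg/L.
As CaCO₃: 44.68 mg/L × 800,000 L = 35,740 g; ÷ 100.1 = 357.1 mol Ca²⁺.
Mass: 357.1 × 147 = 52,490 g.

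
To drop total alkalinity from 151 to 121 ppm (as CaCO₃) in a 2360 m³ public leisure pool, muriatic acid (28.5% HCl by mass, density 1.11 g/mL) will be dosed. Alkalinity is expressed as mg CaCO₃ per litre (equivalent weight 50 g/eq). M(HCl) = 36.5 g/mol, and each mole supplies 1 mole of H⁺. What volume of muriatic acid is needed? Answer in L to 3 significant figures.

163 L

Volume: 2360 m³ = 2,360,000 L.
Alkalinity to neutralize: (151 − 121) = 30 mg/L as CaCO₃ × 2,360,000 L = 70,800 g as CaCO₃.
Equivalents of H⁺ required: 70,800 ÷ 50 g/eq = 1416 eq = 1416 mol HCl.
Mass of HCl: 1416 × 36.5 = 51,680 g.
Mass of 28.5% solution: 51,680 / 0.285 = 181,300 g.
Volume: 181,300 g ÷ 1.11 g/mL = 163,400 mL.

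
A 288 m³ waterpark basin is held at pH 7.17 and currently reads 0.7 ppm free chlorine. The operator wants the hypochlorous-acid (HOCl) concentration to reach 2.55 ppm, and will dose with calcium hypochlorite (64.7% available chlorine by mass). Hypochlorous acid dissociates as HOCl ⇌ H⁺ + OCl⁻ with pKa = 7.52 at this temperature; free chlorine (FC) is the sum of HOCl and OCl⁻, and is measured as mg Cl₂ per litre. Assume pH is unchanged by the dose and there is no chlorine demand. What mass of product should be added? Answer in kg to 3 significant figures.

Volume: 288 m³ = 288,000 L.
[OCl⁻]/[HOCl] = 10^(pH − pKa) = 10^(7.17 − 7.52) = 0.4467; fraction as HOCl = 1/(1 + 0.4467) = 0.6912.
Free chlorine required for 2.55 ppm HOCl: 2.55 / 0.6912 = 3.689 ppm.
FC to add: 3.689 − 0.7 = 2.989 mg/L as Cl₂.
Cl₂ equivalent: 2.989 mg/L × 288,000 L = 860.8 g.
Product at 64.7% available Cl: 860.8 / 0.647 = 1331 g.

1.33 kg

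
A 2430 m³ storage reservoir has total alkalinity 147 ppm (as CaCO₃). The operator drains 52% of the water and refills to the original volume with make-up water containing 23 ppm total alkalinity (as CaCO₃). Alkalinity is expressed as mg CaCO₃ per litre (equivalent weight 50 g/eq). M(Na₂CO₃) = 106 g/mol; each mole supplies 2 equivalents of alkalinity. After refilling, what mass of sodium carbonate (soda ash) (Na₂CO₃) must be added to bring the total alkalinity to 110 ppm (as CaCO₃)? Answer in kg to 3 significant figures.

Volume: 2430 m³ = 2,430,000 L.
After draining 52% and refilling: 147 × 0.48 + 23 × 0.52 = 82.52 ppm.
Deficit to target: 110 − 82.52 = 27.48 mg/L.
As CaCO₃: 27.48 mg/L × 2,430,000 L = 66,780 g; ÷ 50 g/eq ÷ 2 = 667.8 mol Na₂CO₃.
Mass: 667.8 × 106 = 70,780 g.

70.8 kg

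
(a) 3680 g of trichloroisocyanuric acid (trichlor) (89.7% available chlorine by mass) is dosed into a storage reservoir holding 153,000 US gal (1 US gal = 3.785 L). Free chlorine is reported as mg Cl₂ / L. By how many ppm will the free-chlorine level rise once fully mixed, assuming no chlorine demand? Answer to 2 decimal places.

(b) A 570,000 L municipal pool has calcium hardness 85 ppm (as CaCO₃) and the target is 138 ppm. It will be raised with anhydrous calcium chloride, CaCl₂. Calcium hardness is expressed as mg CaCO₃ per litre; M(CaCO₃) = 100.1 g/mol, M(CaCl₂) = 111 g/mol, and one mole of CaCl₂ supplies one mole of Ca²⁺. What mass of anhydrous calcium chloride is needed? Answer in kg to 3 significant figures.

(a) 5.70 ppm; (b) 33.5 kg

(a) Volume: 153,000 US gal × 3.785 L/gal = 579,105 L.
(a) Available chlorine delivered: 3680 g × 0.897 = 3301 g as Cl₂.
(a) Concentration rise: 3301 g / 579,105 L = 5.7 mg/L = 5.70 ppm.

(b) Hardness to add: (138 − 85) = 53 mg/L as CaCO₃ × 570,000 L = 30,210 g as CaCO₃.
(b) Moles of Ca²⁺ (1 mol Ca²⁺ ≡ 1 mol CaCO₃): 30,210 / 100.1 g/mol = 301.8 mol.
(b) Mass of CaCl₂: 301.8 × 111 = 33,500 g.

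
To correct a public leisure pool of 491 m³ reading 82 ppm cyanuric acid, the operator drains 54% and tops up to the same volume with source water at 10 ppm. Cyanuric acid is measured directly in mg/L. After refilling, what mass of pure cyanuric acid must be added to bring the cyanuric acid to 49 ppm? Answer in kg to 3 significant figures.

Volume: 491 m³ = 491,000 L.
After draining 54% and refilling: 82 × 0.46 + 10 × 0.54 = 43.12 ppm.
Deficit to target: 49 − 43.12 = 5.88 mg/L.
Mass: 5.88 mg/L × 491,000 L = 2887 g cyanuric acid.

2.89 kg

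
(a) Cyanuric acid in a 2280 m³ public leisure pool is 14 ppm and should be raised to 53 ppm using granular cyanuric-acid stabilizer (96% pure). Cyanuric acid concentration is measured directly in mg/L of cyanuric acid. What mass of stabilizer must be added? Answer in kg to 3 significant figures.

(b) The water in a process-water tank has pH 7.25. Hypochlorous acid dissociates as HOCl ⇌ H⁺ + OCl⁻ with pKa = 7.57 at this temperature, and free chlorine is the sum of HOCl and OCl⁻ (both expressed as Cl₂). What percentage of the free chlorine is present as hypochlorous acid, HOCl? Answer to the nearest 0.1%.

(a) Volume: 2280 m³ = 2,280,000 L.
(a) CYA to add: (53 − 14) = 39 mg/L × 2,280,000 L = 88,920 g cyanuric acid.
(a) At 96% purity: 88,920 / 0.96 = 92,620 g product.

(b) [OCl⁻]/[HOCl] = 10^(pH − pKa) = 10^(7.25 − 7.57) = 10^-0.32 = 0.4786.
(b) Fraction as HOCl = 1 / (1 + 0.4786) = 0.6763.

(a) 92.6 kg; (b) 67.6%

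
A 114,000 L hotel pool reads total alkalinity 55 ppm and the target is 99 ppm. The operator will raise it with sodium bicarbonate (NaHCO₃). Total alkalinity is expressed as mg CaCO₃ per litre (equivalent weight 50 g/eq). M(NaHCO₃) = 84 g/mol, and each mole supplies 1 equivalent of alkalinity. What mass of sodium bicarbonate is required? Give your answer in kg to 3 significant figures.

8.43 kg

Alkalinity to add: (99 − 55) = 44 mg/L as CaCO₃ × 114,000 L = 5016 g as CaCO₃.
Equivalents: 5016 g ÷ 50 g/eq = 100.3 eq.
NaHCO₃ supplies 1 eq per mole → 100.3 mol.
Mass: 100.3 mol × 84 g/mol = 8427 g.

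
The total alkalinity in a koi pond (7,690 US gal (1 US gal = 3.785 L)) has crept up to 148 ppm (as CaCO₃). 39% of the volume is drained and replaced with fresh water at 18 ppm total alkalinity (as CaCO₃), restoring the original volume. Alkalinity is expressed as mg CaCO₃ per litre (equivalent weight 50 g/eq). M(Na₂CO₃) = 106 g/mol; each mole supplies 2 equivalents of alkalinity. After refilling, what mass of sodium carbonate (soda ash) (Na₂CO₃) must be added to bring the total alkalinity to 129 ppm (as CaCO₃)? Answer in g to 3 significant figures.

978 g

Volume: 7,690 US gal × 3.785 L/gal = 29,107 L.
After draining 39% and refilling: 148 × 0.61 + 18 × 0.39 = 97.3 ppm.
Deficit to target: 129 − 97.3 = 31.7 mg/L.
As CaCO₃: 31.7 mg/L × 29,107 L = 922.7 g; ÷ 50 g/eq ÷ 2 = 9.227 mol Na₂CO₃.
Mass: 9.227 × 106 = 978 g.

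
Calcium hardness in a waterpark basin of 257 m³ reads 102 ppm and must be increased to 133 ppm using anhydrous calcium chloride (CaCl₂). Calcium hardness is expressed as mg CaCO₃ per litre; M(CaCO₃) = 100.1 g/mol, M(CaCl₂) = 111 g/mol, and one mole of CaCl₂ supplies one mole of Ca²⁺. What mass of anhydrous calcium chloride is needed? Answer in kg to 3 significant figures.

8.83 kg

Volume: 257 m³ = 257,000 L.
Hardness to add: (133 − 102) = 31 mg/L as CaCO₃ × 257,000 L = 7967 g as CaCO₃.
Moles of Ca²⁺ (1 mol Ca²⁺ ≡ 1 mol CaCO₃): 7967 / 100.1 g/mol = 79.59 mol.
Mass of CaCl₂: 79.59 × 111 = 8835 g.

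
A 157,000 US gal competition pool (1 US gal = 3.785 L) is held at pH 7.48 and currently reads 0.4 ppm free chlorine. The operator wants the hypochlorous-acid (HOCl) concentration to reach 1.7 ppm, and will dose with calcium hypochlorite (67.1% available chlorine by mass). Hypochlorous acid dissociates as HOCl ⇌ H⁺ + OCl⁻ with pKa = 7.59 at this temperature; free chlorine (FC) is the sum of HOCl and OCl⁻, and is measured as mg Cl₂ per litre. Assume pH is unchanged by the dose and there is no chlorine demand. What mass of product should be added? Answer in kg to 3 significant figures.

2.32 kg

Volume: 157,000 US gal × 3.785 L/gal = 594,245 L.
[OCl⁻]/[HOCl] = 10^(pH − pKa) = 10^(7.48 − 7.59) = 0.7762; fraction as HOCl = 1/(1 + 0.7762) = 0.563.
Free chlorine required for 1.7 ppm HOCl: 1.7 / 0.563 = 3.02 ppm.
FC to add: 3.02 − 0.4 = 2.62 mg/L as Cl₂.
Cl₂ equivalent: 2.62 mg/L × 594,245 L = 1557 g.
Product at 67.1% available Cl: 1557 / 0.671 = 2320 g.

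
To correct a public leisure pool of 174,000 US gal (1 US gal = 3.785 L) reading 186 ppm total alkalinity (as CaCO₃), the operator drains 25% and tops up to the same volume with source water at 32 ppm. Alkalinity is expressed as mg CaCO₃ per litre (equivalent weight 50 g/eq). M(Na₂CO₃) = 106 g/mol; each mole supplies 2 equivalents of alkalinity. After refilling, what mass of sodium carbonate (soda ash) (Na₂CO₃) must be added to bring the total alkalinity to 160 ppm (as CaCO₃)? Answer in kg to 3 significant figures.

Volume: 174,000 US gal × 3.785 L/gal = 658,590 L.
After draining 25% and refilling: 186 × 0.75 + 32 × 0.25 = 147.5 ppm.
Deficit to target: 160 − 147.5 = 12.5 mg/L.
As CaCO₃: 12.5 mg/L × 658,590 L = 8232 g; ÷ 50 g/eq ÷ 2 = 82.32 mol Na₂CO₃.
Mass: 82.32 × 106 = 8726 g.

8.73 kg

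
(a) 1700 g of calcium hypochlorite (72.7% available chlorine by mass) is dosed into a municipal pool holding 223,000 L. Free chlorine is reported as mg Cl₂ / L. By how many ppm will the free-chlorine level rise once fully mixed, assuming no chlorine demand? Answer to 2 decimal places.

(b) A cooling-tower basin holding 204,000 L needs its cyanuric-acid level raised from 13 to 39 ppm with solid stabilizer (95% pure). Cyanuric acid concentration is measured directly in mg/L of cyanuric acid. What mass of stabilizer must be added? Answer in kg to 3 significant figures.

(a) 5.54 ppm; (b) 5.58 kg

(a) Available chlorine delivered: 1700 g × 0.727 = 1236 g as Cl₂.
(a) Concentration rise: 1236 g / 223,000 L = 5.542 mg/L = 5.54 ppm.

(b) CYA to add: (39 − 13) = 26 mg/L × 204,000 L = 5304 g cyanuric acid.
(b) At 95% purity: 5304 / 0.95 = 5583 g product.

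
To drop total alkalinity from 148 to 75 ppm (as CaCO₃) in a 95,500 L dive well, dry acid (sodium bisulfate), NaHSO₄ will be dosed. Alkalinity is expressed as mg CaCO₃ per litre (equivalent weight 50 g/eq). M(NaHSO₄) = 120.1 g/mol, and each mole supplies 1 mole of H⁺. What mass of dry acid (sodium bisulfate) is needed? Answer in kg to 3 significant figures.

Alkalinity to neutralize: (148 − 75) = 73 mg/L as CaCO₃ × 95,500 L = 6972 g as CaCO₃.
Equivalents of H⁺ required: 6972 ÷ 50 g/eq = 139.4 eq = 139.4 mol NaHSO₄.
Mass of NaHSO₄: 139.4 × 120.1 = 16,750 g.

16.7 kg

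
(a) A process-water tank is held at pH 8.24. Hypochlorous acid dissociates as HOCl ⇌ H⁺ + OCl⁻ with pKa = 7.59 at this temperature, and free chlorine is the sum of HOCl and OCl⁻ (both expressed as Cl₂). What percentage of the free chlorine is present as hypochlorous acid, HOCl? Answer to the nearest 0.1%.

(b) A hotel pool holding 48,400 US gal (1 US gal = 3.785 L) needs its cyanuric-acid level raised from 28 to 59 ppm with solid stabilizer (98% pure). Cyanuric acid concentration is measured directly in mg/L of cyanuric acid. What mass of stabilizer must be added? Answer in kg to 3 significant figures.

(a) 18.3%; (b) 5.79 kg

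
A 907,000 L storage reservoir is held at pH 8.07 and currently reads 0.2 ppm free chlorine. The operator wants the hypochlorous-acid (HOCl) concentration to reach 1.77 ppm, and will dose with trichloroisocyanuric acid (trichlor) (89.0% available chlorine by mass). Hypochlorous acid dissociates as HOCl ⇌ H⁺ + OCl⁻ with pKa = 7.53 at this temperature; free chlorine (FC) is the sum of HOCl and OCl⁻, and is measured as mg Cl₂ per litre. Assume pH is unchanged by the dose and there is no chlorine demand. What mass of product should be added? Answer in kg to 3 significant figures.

[OCl⁻]/[HOCl] = 10^(pH − pKa) = 10^(8.07 − 7.53) = 3.467; fraction as HOCl = 1/(1 + 3.467) = 0.2238.
Free chlorine required for 1.77 ppm HOCl: 1.77 / 0.2238 = 7.907 ppm.
FC to add: 7.907 − 0.2 = 7.707 mg/L as Cl₂.
Cl₂ equivalent: 7.707 mg/L × 907,000 L = 6990 g.
Product at 89.0% available Cl: 6990 / 0.89 = 7854 g.

7.85 kg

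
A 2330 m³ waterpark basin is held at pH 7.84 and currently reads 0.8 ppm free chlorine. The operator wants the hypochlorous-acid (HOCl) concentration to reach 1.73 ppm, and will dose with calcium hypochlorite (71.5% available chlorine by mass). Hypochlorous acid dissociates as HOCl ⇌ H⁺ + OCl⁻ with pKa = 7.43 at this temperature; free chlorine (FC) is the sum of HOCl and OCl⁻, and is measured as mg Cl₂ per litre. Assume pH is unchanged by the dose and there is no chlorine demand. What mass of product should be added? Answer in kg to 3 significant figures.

Volume: 2330 m³ = 2,330,000 L.
[OCl⁻]/[HOCl] = 10^(pH − pKa) = 10^(7.84 − 7.43) = 2.57; fraction as HOCl = 1/(1 + 2.57) = 0.2801.
Free chlorine required for 1.73 ppm HOCl: 1.73 / 0.2801 = 6.177 ppm.
FC to add: 6.177 − 0.8 = 5.377 mg/L as Cl₂.
Cl₂ equivalent: 5.377 mg/L × 2,330,000 L = 12,530 g.
Product at 71.5% available Cl: 12,530 / 0.715 = 17,520 g.

17.5 kg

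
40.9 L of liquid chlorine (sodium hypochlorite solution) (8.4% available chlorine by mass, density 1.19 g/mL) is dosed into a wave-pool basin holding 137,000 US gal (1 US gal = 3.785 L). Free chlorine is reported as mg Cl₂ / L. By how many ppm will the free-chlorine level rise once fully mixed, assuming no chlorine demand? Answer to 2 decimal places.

7.88 ppm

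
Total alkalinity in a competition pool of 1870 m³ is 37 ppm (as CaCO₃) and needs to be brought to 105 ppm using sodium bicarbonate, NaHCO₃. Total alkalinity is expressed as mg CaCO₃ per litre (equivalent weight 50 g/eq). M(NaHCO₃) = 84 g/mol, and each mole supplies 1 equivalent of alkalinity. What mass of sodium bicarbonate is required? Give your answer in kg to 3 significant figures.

214 kg

Volume: 1870 m³ = 1,870,000 L.
Alkalinity to add: (105 − 37) = 68 mg/L as CaCO₃ × 1,870,000 L = 127,200 g as CaCO₃.
Equivalents: 127,200 g ÷ 50 g/eq = 2543 eq.
NaHCO₃ supplies 1 eq per mole → 2543 mol.
Mass: 2543 mol × 84 g/mol = 213,600 g.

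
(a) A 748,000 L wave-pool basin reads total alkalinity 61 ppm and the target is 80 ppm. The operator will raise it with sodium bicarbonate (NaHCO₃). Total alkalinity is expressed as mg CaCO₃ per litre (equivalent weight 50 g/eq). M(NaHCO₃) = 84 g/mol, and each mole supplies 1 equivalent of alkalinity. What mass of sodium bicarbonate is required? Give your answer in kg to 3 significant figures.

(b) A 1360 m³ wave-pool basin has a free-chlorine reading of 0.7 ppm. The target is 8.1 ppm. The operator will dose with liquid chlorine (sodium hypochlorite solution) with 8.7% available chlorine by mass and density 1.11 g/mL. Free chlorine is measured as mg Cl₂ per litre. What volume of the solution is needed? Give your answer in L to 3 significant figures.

(a) 23.9 kg; (b) 104 L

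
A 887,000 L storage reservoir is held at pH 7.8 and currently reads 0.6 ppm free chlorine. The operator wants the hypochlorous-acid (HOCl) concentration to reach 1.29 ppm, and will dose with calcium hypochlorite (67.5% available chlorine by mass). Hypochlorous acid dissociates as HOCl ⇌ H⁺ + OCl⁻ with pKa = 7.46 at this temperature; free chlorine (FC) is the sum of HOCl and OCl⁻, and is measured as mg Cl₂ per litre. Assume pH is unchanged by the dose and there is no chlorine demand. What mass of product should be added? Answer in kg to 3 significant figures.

[OCl⁻]/[HOCl] = 10^(pH − pKa) = 10^(7.8 − 7.46) = 2.188; fraction as HOCl = 1/(1 + 2.188) = 0.3137.
Free chlorine required for 1.29 ppm HOCl: 1.29 / 0.3137 = 4.112 ppm.
FC to add: 4.112 − 0.6 = 3.512 mg/L as Cl₂.
Cl₂ equivalent: 3.512 mg/L × 887,000 L = 3115 g.
Product at 67.5% available Cl: 3115 / 0.675 = 4615 g.

4.62 kg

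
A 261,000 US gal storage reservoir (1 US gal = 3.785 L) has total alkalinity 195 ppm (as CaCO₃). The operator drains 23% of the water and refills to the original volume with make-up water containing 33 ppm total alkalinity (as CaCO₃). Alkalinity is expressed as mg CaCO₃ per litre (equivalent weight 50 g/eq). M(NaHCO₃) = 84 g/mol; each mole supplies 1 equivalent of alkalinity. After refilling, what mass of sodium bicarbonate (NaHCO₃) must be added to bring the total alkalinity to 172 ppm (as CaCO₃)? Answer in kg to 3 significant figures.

Volume: 261,000 US gal × 3.785 L/gal = 987,885 L.
After draining 23% and refilling: 195 × 0.77 + 33 × 0.23 = 157.74 ppm.
Deficit to target: 172 − 157.74 = 14.26 mg/L.
As CaCO₃: 14.26 mg/L × 987,885 L = 14,090 g; ÷ 50 g/eq ÷ 1 = 281.7 mol NaHCO₃.
Mass: 281.7 × 84 = 23,670 g.

23.7 kg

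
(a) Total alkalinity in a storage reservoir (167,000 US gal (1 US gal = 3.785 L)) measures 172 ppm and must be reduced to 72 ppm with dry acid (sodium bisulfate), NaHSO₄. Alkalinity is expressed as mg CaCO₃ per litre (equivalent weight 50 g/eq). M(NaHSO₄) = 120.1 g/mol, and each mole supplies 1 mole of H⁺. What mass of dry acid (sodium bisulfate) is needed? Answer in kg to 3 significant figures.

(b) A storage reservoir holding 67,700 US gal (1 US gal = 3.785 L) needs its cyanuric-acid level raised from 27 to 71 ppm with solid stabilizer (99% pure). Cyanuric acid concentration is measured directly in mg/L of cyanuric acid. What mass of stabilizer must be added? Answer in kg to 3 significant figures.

(a) 152 kg; (b) 11.4 kg

(a) Volume: 167,000 US gal × 3.785 L/gal = 632,095 L.
(a) Alkalinity to neutralize: (172 − 72) = 100 mg/L as CaCO₃ × 632,095 L = 63,210 g as CaCO₃.
(a) Equivalents of H⁺ required: 63,210 ÷ 50 g/eq = 1264 eq = 1264 mol NaHSO₄.
(a) Mass of NaHSO₄: 1264 × 120.1 = 151,800 g.

(b) Volume: 67,700 US gal × 3.785 L/gal = 256,244 L.
(b) CYA to add: (71 − 27) = 44 mg/L × 256,244 L = 11,270 g cyanuric acid.
(b) At 99% purity: 11,270 / 0.99 = 11,390 g product.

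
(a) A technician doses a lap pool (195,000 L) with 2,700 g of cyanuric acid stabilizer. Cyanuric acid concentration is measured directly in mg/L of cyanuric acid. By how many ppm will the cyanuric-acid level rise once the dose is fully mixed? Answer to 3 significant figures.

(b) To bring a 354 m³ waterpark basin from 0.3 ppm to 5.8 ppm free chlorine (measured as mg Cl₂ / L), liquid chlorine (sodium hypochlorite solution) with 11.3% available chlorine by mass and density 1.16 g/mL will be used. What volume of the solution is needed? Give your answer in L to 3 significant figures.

(a) Rise: 2,700 g / 195,000 L × 1000 = 13.85 mg/L.

(b) Volume: 354 m³ = 354,000 L.
(b) Chlorine deficit: 5.8 − 0.3 = 5.5 ppm = 5.5 mg/L as Cl₂.
(b) Cl₂ equivalent needed: 5.5 mg/L × 354,000 L = 1,947,000 mg = 1947 g.
(b) Product at 11.3% available chlorine: 1947 / 0.113 = 17,230 g.
(b) Volume at density 1.16 g/mL: 17,230 g ÷ 1.16 g/mL = 14,850 mL.

(a) 13.8 ppm; (b) 14.9 L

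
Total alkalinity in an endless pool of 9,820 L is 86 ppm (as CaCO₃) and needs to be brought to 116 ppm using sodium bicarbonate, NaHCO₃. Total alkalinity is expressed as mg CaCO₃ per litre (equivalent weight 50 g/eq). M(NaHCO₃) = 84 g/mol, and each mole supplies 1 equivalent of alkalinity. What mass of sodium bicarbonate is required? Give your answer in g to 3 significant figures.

495 g

Alkalinity to add: (116 − 86) = 30 mg/L as CaCO₃ × 9,820 L = 294.6 g as CaCO₃.
Equivalents: 294.6 g ÷ 50 g/eq = 5.892 eq.
NaHCO₃ supplies 1 eq per mole → 5.892 mol.
Mass: 5.892 mol × 84 g/mol = 494.9 g.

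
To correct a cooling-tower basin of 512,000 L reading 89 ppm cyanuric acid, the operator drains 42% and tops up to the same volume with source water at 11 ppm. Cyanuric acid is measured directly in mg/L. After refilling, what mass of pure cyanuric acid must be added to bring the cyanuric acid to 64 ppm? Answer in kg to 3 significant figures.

3.97 kg

After draining 42% and refilling: 89 × 0.58 + 11 × 0.42 = 56.24 ppm.
Deficit to target: 64 − 56.24 = 7.76 mg/L.
Mass: 7.76 mg/L × 512,000 L = 3973 g cyanuric acid.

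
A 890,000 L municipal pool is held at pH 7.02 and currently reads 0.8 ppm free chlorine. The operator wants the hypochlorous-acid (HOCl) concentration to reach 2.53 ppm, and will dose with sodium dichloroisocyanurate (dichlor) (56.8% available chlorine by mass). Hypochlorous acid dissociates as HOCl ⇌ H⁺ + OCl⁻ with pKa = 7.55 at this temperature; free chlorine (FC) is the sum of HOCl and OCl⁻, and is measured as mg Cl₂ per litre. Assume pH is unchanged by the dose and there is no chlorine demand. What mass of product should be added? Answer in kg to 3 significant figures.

3.88 kg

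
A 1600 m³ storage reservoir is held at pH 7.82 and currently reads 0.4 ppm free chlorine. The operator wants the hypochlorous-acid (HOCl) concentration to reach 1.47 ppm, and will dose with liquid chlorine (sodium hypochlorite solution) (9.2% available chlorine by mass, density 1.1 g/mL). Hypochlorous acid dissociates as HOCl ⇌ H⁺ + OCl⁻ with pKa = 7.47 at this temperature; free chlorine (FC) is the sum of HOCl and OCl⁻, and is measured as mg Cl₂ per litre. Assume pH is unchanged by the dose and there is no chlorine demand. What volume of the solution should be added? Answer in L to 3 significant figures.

68.9 L

Volume: 1600 m³ = 1,600,000 L.
[OCl⁻]/[HOCl] = 10^(pH − pKa) = 10^(7.82 − 7.47) = 2.239; fraction as HOCl = 1/(1 + 2.239) = 0.3088.
Free chlorine required for 1.47 ppm HOCl: 1.47 / 0.3088 = 4.761 ppm.
FC to add: 4.761 − 0.4 = 4.361 mg/L as Cl₂.
Cl₂ equivalent: 4.361 mg/L × 1,600,000 L = 6977 g.
Product at 9.2% available Cl: 6977 / 0.092 = 75,840 g.
Volume: 75,840 g ÷ 1.1 g/mL = 68,950 mL.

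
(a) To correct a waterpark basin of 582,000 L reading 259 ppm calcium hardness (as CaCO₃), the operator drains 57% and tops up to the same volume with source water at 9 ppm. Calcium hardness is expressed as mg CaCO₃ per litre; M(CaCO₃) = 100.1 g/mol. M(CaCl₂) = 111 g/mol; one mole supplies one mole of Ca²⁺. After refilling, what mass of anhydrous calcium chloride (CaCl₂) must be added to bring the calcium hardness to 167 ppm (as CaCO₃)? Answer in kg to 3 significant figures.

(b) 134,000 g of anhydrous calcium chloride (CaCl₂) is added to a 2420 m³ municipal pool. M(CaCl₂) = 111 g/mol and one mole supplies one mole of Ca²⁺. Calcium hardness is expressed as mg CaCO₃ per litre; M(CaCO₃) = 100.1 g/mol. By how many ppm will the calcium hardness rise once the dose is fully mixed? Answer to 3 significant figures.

(a) 32.6 kg; (b) 49.9 ppm

(a) After draining 57% and refilling: 259 × 0.43 + 9 × 0.57 = 116.5 ppm.
(a) Deficit to target: 167 − 116.5 = 50.5 mg/L.
(a) As CaCO₃: 50.5 mg/L × 582,000 L = 29,390 g; ÷ 100.1 = 293.6 mol Ca²⁺.
(a) Mass: 293.6 × 111 = 32,590 g.

(b) Volume: 2420 m³ = 2,420,000 L.
(b) Moles of Ca²⁺: 134,000 g ÷ 111 g/mol = 1207 mol.
(b) As CaCO₃: 1207 mol × 100.1 g/mol = 120,800 g.
(b) Rise: 120,800 g / 2,420,000 L × 1000 = 49.93 mg/L.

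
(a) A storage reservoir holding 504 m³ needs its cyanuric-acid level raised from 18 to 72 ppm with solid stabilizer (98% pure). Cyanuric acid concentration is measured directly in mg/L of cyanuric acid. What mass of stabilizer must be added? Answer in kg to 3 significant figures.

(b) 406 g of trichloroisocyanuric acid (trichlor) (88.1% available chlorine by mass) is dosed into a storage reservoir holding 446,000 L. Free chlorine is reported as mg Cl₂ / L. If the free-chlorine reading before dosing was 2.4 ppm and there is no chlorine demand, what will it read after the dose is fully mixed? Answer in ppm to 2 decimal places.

(a) 27.8 kg; (b) 3.20 ppm

(a) Volume: 504 m³ = 504,000 L.
(a) CYA to add: (72 − 18) = 54 mg/L × 504,000 L = 27,220 g cyanuric acid.
(a) At 98% purity: 27,220 / 0.98 = 27,770 g product.

(b) Available chlorine delivered: 406 g × 0.881 = 357.7 g as Cl₂.
(b) Concentration rise: 357.7 g / 446,000 L = 0.802 mg/L = 0.80 ppm.
(b) Final FC: 2.4 + 0.80 = 3.20 ppm.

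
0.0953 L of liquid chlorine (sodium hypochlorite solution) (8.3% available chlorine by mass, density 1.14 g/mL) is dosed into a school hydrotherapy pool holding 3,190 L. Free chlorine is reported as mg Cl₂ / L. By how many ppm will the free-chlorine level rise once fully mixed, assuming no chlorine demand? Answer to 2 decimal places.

2.83 ppm

Mass of solution: 0.0953 L × 1000 mL/L × 1.14 g/mL = 108.6 g.
Available chlorine delivered: 108.6 g × 0.083 = 9.017 g as Cl₂.
Concentration rise: 9.017 g / 3,190 L = 2.827 mg/L = 2.83 ppm.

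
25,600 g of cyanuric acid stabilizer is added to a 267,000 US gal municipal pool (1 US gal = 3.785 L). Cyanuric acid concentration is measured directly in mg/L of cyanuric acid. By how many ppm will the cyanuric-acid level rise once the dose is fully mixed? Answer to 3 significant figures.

25.3 ppm

Volume: 267,000 US gal × 3.785 L/gal = 1,010,595 L.
Rise: 25,600 g / 1,010,595 L × 1000 = 25.33 mg/L.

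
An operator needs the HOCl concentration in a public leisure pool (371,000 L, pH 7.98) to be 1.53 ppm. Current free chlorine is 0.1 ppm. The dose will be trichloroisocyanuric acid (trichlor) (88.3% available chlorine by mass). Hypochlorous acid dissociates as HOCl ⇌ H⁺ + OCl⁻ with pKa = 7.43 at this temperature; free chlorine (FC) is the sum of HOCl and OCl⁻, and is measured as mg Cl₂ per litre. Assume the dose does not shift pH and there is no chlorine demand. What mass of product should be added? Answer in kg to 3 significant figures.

2.88 kg

[OCl⁻]/[HOCl] = 10^(pH − pKa) = 10^(7.98 − 7.43) = 3.548; fraction as HOCl = 1/(1 + 3.548) = 0.2199.
Free chlorine required for 1.53 ppm HOCl: 1.53 / 0.2199 = 6.959 ppm.
FC to add: 6.959 − 0.1 = 6.859 mg/L as Cl₂.
Cl₂ equivalent: 6.859 mg/L × 371,000 L = 2545 g.
Product at 88.3% available Cl: 2545 / 0.883 = 2882 g.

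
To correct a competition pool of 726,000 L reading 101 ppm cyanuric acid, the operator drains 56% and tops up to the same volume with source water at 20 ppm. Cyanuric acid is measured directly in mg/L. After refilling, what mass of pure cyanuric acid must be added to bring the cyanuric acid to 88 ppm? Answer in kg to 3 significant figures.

After draining 56% and refilling: 101 × 0.44 + 20 × 0.56 = 55.64 ppm.
Deficit to target: 88 − 55.64 = 32.36 mg/L.
Mass: 32.36 mg/L × 726,000 L = 23,490 g cyanuric acid.

23.5 kg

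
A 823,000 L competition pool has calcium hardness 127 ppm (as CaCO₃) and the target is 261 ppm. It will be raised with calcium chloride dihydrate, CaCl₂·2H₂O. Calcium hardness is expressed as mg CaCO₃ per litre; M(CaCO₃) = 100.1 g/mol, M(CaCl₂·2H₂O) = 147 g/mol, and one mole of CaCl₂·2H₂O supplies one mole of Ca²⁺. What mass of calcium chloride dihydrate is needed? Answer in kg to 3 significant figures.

162 kg

Hardness to add: (261 − 127) = 134 mg/L as CaCO₃ × 823,000 L = 110,300 g as CaCO₃.
Moles of Ca²⁺ (1 mol Ca²⁺ ≡ 1 mol CaCO₃): 110,300 / 100.1 g/mol = 1102 mol.
Mass of CaCl₂·2H₂O: 1102 × 147 = 162,000 g.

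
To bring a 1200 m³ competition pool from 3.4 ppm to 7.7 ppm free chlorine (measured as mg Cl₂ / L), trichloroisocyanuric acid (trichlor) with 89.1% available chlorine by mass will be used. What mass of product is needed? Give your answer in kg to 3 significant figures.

Volume: 1200 m³ = 1,200,000 L.
Chlorine deficit: 7.7 − 3.4 = 4.3 ppm = 4.3 mg/L as Cl₂.
Cl₂ equivalent needed: 4.3 mg/L × 1,200,000 L = 5,160,000 mg = 5160 g.
Product at 89.1% available chlorine: 5160 / 0.891 = 5791 g.

5.79 kg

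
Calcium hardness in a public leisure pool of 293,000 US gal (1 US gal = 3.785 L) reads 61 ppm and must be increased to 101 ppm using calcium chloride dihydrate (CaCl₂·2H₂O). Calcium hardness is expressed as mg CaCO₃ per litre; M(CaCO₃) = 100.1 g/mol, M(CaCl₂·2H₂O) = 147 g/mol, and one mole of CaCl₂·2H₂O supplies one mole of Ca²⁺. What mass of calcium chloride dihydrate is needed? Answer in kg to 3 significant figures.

65.1 kg

Volume: 293,000 US gal × 3.785 L/gal = 1,109,005 L.
Hardness to add: (101 − 61) = 40 mg/L as CaCO₃ × 1,109,005 L = 44,360 g as CaCO₃.
Moles of Ca²⁺ (1 mol Ca²⁺ ≡ 1 mol CaCO₃): 44,360 / 100.1 g/mol = 443.2 mol.
Mass of CaCl₂·2H₂O: 443.2 × 147 = 65,140 g.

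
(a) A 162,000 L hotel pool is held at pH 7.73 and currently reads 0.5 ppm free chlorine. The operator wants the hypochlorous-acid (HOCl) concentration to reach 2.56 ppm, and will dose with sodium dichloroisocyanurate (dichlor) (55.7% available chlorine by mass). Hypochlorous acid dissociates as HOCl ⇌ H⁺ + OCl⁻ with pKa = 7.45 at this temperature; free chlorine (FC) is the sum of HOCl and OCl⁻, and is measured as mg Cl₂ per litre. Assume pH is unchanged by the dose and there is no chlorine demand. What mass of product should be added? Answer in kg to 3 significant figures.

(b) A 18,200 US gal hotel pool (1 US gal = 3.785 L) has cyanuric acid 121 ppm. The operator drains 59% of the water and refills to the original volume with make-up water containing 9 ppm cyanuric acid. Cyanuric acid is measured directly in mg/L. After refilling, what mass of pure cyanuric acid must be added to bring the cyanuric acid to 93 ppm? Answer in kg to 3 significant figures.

(a) 2.02 kg; (b) 2.62 kg

(a) [OCl⁻]/[HOCl] = 10^(pH − pKa) = 10^(7.73 − 7.45) = 1.905; fraction as HOCl = 1/(1 + 1.905) = 0.3442.
(a) Free chlorine required for 2.56 ppm HOCl: 2.56 / 0.3442 = 7.438 ppm.
(a) FC to add: 7.438 − 0.5 = 6.938 mg/L as Cl₂.
(a) Cl₂ equivalent: 6.938 mg/L × 162,000 L = 1124 g.
(a) Product at 55.7% available Cl: 1124 / 0.557 = 2018 g.

(b) Volume: 18,200 US gal × 3.785 L/gal = 68,887 L.
(b) After draining 59% and refilling: 121 × 0.41 + 9 × 0.59 = 54.92 ppm.
(b) Deficit to target: 93 − 54.92 = 38.08 mg/L.
(b) Mass: 38.08 mg/L × 68,887 L = 2623 g cyanuric acid.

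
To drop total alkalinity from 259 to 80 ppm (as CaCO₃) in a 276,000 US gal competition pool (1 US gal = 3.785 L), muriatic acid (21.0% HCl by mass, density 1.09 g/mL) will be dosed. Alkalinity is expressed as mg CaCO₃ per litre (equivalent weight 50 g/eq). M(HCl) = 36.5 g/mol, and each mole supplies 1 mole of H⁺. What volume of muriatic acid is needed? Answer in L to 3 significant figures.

596 L

Volume: 276,000 US gal × 3.785 L/gal = 1,044,660 L.
Alkalinity to neutralize: (259 − 80) = 179 mg/L as CaCO₃ × 1,044,660 L = 187,000 g as CaCO₃.
Equivalents of H⁺ required: 187,000 ÷ 50 g/eq = 3740 eq = 3740 mol HCl.
Mass of HCl: 3740 × 36.5 = 136,500 g.
Mass of 21.0% solution: 136,500 / 0.21 = 650,000 g.
Volume: 650,000 g ÷ 1.09 g/mL = 596,400 mL.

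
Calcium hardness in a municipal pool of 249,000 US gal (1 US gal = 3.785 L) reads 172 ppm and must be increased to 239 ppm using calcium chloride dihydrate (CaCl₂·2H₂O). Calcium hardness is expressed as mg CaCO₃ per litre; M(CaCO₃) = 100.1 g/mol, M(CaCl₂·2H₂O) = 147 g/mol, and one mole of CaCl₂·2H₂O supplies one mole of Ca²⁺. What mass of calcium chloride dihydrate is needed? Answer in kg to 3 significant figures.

Volume: 249,000 US gal × 3.785 L/gal = 942,465 L.
Hardness to add: (239 − 172) = 67 mg/L as CaCO₃ × 942,465 L = 63,150 g as CaCO₃.
Moles of Ca²⁺ (1 mol Ca²⁺ ≡ 1 mol CaCO₃): 63,150 / 100.1 g/mol = 630.8 mol.
Mass of CaCl₂·2H₂O: 630.8 × 147 = 92,730 g.

92.7 kg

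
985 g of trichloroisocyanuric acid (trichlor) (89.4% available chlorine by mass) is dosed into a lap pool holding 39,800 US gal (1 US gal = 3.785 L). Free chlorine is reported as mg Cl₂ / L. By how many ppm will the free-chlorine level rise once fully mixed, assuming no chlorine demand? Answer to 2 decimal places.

5.85 ppm

Volume: 39,800 US gal × 3.785 L/gal = 150,643 L.
Available chlorine delivered: 985 g × 0.894 = 880.6 g as Cl₂.
Concentration rise: 880.6 g / 150,643 L = 5.846 mg/L = 5.85 ppm.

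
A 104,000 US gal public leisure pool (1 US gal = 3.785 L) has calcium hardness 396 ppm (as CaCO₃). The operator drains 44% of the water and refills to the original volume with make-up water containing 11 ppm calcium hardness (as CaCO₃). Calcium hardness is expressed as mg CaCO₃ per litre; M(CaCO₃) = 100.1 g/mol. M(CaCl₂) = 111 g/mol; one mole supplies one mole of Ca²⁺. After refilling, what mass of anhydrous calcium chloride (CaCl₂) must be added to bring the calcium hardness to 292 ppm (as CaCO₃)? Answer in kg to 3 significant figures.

28.5 kg

Volume: 104,000 US gal × 3.785 L/gal = 393,640 L.
After draining 44% and refilling: 396 × 0.56 + 11 × 0.44 = 226.6 ppm.
Deficit to target: 292 − 226.6 = 65.4 mg/L.
As CaCO₃: 65.4 mg/L × 393,640 L = 25,740 g; ÷ 100.1 = 257.2 mol Ca²⁺.
Mass: 257.2 × 111 = 28,550 g.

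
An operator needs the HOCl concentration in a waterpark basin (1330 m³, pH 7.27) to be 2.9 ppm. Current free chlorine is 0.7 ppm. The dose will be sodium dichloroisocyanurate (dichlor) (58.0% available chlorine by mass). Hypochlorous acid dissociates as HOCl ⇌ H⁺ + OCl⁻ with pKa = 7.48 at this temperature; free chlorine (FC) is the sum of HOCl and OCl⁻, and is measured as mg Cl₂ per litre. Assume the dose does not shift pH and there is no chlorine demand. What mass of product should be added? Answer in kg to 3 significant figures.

Volume: 1330 m³ = 1,330,000 L.
[OCl⁻]/[HOCl] = 10^(pH − pKa) = 10^(7.27 − 7.48) = 0.6166; fraction as HOCl = 1/(1 + 0.6166) = 0.6186.
Free chlorine required for 2.9 ppm HOCl: 2.9 / 0.6186 = 4.688 ppm.
FC to add: 4.688 − 0.7 = 3.988 mg/L as Cl₂.
Cl₂ equivalent: 3.988 mg/L × 1,330,000 L = 5304 g.
Product at 58.0% available Cl: 5304 / 0.58 = 9145 g.

9.15 kg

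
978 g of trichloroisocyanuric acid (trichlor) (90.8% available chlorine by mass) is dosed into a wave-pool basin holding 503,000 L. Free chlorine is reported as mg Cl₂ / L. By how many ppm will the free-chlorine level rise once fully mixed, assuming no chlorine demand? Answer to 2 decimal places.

1.77 ppm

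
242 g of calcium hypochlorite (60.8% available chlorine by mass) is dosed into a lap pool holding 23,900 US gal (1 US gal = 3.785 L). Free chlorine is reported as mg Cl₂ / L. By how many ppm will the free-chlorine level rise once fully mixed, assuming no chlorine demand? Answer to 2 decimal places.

1.63 ppm

Volume: 23,900 US gal × 3.785 L/gal = 90,462 L.
Available chlorine delivered: 242 g × 0.608 = 147.1 g as Cl₂.
Concentration rise: 147.1 g / 90,462 L = 1.627 mg/L = 1.63 ppm.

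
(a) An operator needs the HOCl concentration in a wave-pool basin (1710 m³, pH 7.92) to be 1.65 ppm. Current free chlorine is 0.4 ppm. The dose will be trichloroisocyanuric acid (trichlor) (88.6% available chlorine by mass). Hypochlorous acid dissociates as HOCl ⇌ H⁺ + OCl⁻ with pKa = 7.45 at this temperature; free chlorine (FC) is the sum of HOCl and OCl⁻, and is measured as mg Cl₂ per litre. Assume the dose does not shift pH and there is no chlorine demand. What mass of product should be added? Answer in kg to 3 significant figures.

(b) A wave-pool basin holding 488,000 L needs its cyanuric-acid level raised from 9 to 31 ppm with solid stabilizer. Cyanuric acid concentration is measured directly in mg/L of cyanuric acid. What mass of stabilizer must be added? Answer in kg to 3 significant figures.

(a) Volume: 1710 m³ = 1,710,000 L.
(a) [OCl⁻]/[HOCl] = 10^(pH − pKa) = 10^(7.92 − 7.45) = 2.951; fraction as HOCl = 1/(1 + 2.951) = 0.2531.
(a) Free chlorine required for 1.65 ppm HOCl: 1.65 / 0.2531 = 6.519 ppm.
(a) FC to add: 6.519 − 0.4 = 6.119 mg/L as Cl₂.
(a) Cl₂ equivalent: 6.119 mg/L × 1,710,000 L = 10,460 g.
(a) Product at 88.6% available Cl: 10,460 / 0.886 = 11,810 g.

(b) CYA to add: (31 − 9) = 22 mg/L × 488,000 L = 10,740 g cyanuric acid.

(a) 11.8 kg; (b) 10.7 kg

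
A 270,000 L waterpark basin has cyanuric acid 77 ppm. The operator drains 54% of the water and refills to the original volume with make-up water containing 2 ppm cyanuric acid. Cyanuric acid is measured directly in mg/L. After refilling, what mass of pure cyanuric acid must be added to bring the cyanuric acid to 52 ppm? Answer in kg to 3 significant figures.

After draining 54% and refilling: 77 × 0.46 + 2 × 0.54 = 36.5 ppm.
Deficit to target: 52 − 36.5 = 15.5 mg/L.
Mass: 15.5 mg/L × 270,000 L = 4185 g cyanuric acid.

4.19 kg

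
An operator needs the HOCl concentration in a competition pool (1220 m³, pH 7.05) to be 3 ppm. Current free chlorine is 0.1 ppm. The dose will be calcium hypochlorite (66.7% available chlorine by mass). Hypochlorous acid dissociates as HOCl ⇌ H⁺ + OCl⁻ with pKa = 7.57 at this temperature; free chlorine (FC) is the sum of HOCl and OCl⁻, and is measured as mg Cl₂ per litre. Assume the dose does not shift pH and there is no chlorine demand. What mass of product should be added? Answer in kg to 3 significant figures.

6.96 kg

Volume: 1220 m³ = 1,220,000 L.
[OCl⁻]/[HOCl] = 10^(pH − pKa) = 10^(7.05 − 7.57) = 0.302; fraction as HOCl = 1/(1 + 0.302) = 0.7681.
Free chlorine required for 3 ppm HOCl: 3 / 0.7681 = 3.906 ppm.
FC to add: 3.906 − 0.1 = 3.806 mg/L as Cl₂.
Cl₂ equivalent: 3.806 mg/L × 1,220,000 L = 4643 g.
Product at 66.7% available Cl: 4643 / 0.667 = 6961 g.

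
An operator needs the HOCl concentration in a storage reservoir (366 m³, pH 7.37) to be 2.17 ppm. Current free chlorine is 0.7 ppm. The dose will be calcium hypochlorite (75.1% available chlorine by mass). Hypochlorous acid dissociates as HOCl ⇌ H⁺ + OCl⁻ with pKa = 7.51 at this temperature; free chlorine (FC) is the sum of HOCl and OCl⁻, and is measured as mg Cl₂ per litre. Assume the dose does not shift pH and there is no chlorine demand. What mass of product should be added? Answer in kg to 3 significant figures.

Volume: 366 m³ = 366,000 L.
[OCl⁻]/[HOCl] = 10^(pH − pKa) = 10^(7.37 − 7.51) = 0.7244; fraction as HOCl = 1/(1 + 0.7244) = 0.5799.
Free chlorine required for 2.17 ppm HOCl: 2.17 / 0.5799 = 3.742 ppm.
FC to add: 3.742 − 0.7 = 3.042 mg/L as Cl₂.
Cl₂ equivalent: 3.042 mg/L × 366,000 L = 1113 g.
Product at 75.1% available Cl: 1113 / 0.751 = 1483 g.

1.48 kg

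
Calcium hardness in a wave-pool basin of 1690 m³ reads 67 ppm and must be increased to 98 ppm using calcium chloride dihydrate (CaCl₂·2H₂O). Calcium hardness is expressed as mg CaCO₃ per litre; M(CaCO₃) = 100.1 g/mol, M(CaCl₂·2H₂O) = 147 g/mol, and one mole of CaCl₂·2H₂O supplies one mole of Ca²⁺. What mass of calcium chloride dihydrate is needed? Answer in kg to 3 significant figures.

76.9 kg

Volume: 1690 m³ = 1,690,000 L.
Hardness to add: (98 − 67) = 31 mg/L as CaCO₃ × 1,690,000 L = 52,390 g as CaCO₃.
Moles of Ca²⁺ (1 mol Ca²⁺ ≡ 1 mol CaCO₃): 52,390 / 100.1 g/mol = 523.4 mol.
Mass of CaCl₂·2H₂O: 523.4 × 147 = 76,940 g.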